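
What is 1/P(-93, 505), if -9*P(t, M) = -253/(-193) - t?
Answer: -1737/18202 ≈ -0.095429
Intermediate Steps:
P(t, M) = -253/1737 + t/9 (P(t, M) = -(-253/(-193) - t)/9 = -(-253*(-1/193) - t)/9 = -(253/193 - t)/9 = -253/1737 + t/9)
1/P(-93, 505) = 1/(-253/1737 + (⅑)*(-93)) = 1/(-253/1737 - 31/3) = 1/(-18202/1737) = -1737/18202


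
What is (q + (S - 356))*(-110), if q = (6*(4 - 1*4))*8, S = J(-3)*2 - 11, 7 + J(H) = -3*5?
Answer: 45210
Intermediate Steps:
J(H) = -22 (J(H) = -7 - 3*5 = -7 - 15 = -22)
S = -55 (S = -22*2 - 11 = -44 - 11 = -55)
q = 0 (q = (6*(4 - 4))*8 = (6*0)*8 = 0*8 = 0)
(q + (S - 356))*(-110) = (0 + (-55 - 356))*(-110) = (0 - 411)*(-110) = -411*(-110) = 45210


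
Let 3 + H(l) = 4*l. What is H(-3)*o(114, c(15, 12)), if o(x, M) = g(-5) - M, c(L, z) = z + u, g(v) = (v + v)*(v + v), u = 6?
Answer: -1230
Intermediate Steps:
g(v) = 4*v² (g(v) = (2*v)*(2*v) = 4*v²)
c(L, z) = 6 + z (c(L, z) = z + 6 = 6 + z)
H(l) = -3 + 4*l
o(x, M) = 100 - M (o(x, M) = 4*(-5)² - M = 4*25 - M = 100 - M)
H(-3)*o(114, c(15, 12)) = (-3 + 4*(-3))*(100 - (6 + 12)) = (-3 - 12)*(100 - 1*18) = -15*(100 - 18) = -15*82 = -1230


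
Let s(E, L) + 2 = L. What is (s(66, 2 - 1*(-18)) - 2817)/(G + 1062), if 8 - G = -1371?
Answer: -2799/2441 ≈ -1.1467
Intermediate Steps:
s(E, L) = -2 + L
G = 1379 (G = 8 - 1*(-1371) = 8 + 1371 = 1379)
(s(66, 2 - 1*(-18)) - 2817)/(G + 1062) = ((-2 + (2 - 1*(-18))) - 2817)/(1379 + 1062) = ((-2 + (2 + 18)) - 2817)/2441 = ((-2 + 20) - 2817)*(1/2441) = (18 - 2817)*(1/2441) = -2799*1/2441 = -2799/2441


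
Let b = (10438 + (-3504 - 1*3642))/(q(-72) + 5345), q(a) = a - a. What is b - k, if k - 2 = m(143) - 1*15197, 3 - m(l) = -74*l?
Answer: 24643742/5345 ≈ 4610.6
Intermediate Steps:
q(a) = 0
m(l) = 3 + 74*l (m(l) = 3 - (-74)*l = 3 + 74*l)
b = 3292/5345 (b = (10438 + (-3504 - 1*3642))/(0 + 5345) = (10438 + (-3504 - 3642))/5345 = (10438 - 7146)*(1/5345) = 3292*(1/5345) = 3292/5345 ≈ 0.61590)
k = -4610 (k = 2 + ((3 + 74*143) - 1*15197) = 2 + ((3 + 10582) - 15197) = 2 + (10585 - 15197) = 2 - 4612 = -4610)
b - k = 3292/5345 - 1*(-4610) = 3292/5345 + 4610 = 24643742/5345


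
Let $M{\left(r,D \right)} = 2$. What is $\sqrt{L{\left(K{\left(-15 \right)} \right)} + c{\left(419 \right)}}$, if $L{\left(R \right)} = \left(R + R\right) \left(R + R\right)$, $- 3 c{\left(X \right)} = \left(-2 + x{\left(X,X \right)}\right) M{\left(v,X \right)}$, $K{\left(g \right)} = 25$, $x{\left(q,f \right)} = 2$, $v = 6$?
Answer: $50$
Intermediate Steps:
$c{\left(X \right)} = 0$ ($c{\left(X \right)} = - \frac{\left(-2 + 2\right) 2}{3} = - \frac{0 \cdot 2}{3} = \left(- \frac{1}{3}\right) 0 = 0$)
$L{\left(R \right)} = 4 R^{2}$ ($L{\left(R \right)} = 2 R 2 R = 4 R^{2}$)
$\sqrt{L{\left(K{\left(-15 \right)} \right)} + c{\left(419 \right)}} = \sqrt{4 \cdot 25^{2} + 0} = \sqrt{4 \cdot 625 + 0} = \sqrt{2500 + 0} = \sqrt{2500} = 50$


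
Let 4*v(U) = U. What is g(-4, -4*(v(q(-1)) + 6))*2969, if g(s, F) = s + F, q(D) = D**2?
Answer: -86101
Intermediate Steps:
v(U) = U/4
g(s, F) = F + s
g(-4, -4*(v(q(-1)) + 6))*2969 = (-4*((1/4)*(-1)**2 + 6) - 4)*2969 = (-4*((1/4)*1 + 6) - 4)*2969 = (-4*(1/4 + 6) - 4)*2969 = (-4*25/4 - 4)*2969 = (-25 - 4)*2969 = -29*2969 = -86101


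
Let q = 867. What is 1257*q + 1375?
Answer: 1091194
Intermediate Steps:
1257*q + 1375 = 1257*867 + 1375 = 1089819 + 1375 = 1091194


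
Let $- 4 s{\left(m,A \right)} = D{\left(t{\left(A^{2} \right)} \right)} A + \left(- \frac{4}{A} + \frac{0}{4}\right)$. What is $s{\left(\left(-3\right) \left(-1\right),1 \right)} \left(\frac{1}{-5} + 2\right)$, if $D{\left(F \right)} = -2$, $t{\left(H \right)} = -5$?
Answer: $\frac{27}{10} \approx 2.7$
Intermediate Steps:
$s{\left(m,A \right)} = \frac{1}{A} + \frac{A}{2}$ ($s{\left(m,A \right)} = - \frac{- 2 A + \left(- \frac{4}{A} + \frac{0}{4}\right)}{4} = - \frac{- 2 A + \left(- \frac{4}{A} + 0 \cdot \frac{1}{4}\right)}{4} = - \frac{- 2 A + \left(- \frac{4}{A} + 0\right)}{4} = - \frac{- 2 A - \frac{4}{A}}{4} = - \frac{- \frac{4}{A} - 2 A}{4} = \frac{1}{A} + \frac{A}{2}$)
$s{\left(\left(-3\right) \left(-1\right),1 \right)} \left(\frac{1}{-5} + 2\right) = \left(1^{-1} + \frac{1}{2} \cdot 1\right) \left(\frac{1}{-5} + 2\right) = \left(1 + \frac{1}{2}\right) \left(- \frac{1}{5} + 2\right) = \frac{3}{2} \cdot \frac{9}{5} = \frac{27}{10}$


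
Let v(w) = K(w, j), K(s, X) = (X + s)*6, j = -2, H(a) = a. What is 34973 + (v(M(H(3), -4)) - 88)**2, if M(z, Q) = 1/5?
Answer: 1118361/25 ≈ 44734.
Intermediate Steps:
K(s, X) = 6*X + 6*s
M(z, Q) = 1/5
v(w) = -12 + 6*w (v(w) = 6*(-2) + 6*w = -12 + 6*w)
34973 + (v(M(H(3), -4)) - 88)**2 = 34973 + ((-12 + 6*(1/5)) - 88)**2 = 34973 + ((-12 + 6/5) - 88)**2 = 34973 + (-54/5 - 88)**2 = 34973 + (-494/5)**2 = 34973 + 244036/25 = 1118361/25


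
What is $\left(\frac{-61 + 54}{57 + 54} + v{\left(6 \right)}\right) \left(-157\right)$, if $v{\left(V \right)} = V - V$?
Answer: $\frac{1099}{111} \approx 9.9009$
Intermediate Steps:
$v{\left(V \right)} = 0$
$\left(\frac{-61 + 54}{57 + 54} + v{\left(6 \right)}\right) \left(-157\right) = \left(\frac{-61 + 54}{57 + 54} + 0\right) \left(-157\right) = \left(- \frac{7}{111} + 0\right) \left(-157\right) = \left(- \frac{7}{111}\right) \left(-157\right) = \frac{1099}{111}$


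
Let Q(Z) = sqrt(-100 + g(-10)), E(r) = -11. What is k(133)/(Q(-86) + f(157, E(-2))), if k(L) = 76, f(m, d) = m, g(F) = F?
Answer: 11932/24759 - 76*I*sqrt(110)/24759 ≈ 0.48193 - 0.032194*I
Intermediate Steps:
Q(Z) = I*sqrt(110) (Q(Z) = sqrt(-100 - 10) = sqrt(-110) = I*sqrt(110))
k(133)/(Q(-86) + f(157, E(-2))) = 76/(I*sqrt(110) + 157) = 76/(157 + I*sqrt(110))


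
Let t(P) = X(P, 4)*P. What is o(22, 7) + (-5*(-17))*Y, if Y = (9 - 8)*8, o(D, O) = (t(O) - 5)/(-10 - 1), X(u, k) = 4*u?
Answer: 7289/11 ≈ 662.64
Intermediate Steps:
t(P) = 4*P² (t(P) = (4*P)*P = 4*P²)
o(D, O) = 5/11 - 4*O²/11 (o(D, O) = (4*O² - 5)/(-10 - 1) = (-5 + 4*O²)/(-11) = (-5 + 4*O²)*(-1/11) = 5/11 - 4*O²/11)
Y = 8 (Y = 1*8 = 8)
o(22, 7) + (-5*(-17))*Y = (5/11 - 4/11*7²) - 5*(-17)*8 = (5/11 - 4/11*49) + 85*8 = (5/11 - 196/11) + 680 = -191/11 + 680 = 7289/11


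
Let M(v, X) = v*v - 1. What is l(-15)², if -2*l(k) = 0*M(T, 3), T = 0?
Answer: 0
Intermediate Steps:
M(v, X) = -1 + v² (M(v, X) = v² - 1 = -1 + v²)
l(k) = 0 (l(k) = -0*(-1 + 0²) = -0*(-1 + 0) = -0*(-1) = -½*0 = 0)
l(-15)² = 0² = 0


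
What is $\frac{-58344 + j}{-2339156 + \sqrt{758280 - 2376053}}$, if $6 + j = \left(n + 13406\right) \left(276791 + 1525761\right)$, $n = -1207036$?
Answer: $\frac{5032881739246819160}{5471652410109} + \frac{2151580202110 i \sqrt{1617773}}{5471652410109} \approx 9.1981 \cdot 10^{5} + 500.15 i$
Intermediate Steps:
$j = -2151580143766$ ($j = -6 + \left(-1207036 + 13406\right) \left(276791 + 1525761\right) = -6 - 2151580143760 = -2151580143766$)
$\frac{-58344 + j}{-2339156 + \sqrt{758280 - 2376053}} = \frac{-58344 - 2151580143766}{-2339156 + \sqrt{758280 - 2376053}} = - \frac{2151580202110}{-2339156 + \sqrt{-1617773}} = - \frac{2151580202110}{-2339156 + i \sqrt{1617773}}$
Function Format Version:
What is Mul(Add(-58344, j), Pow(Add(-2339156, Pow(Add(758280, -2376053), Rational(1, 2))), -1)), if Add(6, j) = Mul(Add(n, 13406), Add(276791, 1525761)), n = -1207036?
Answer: Add(Rational(5032881739246819160, 5471652410109), Mul(Rational(2151580202110, 5471652410109), I, Pow(1617773, Rational(1, 2)))) ≈ Add(9.1981e+5, Mul(500.15, I))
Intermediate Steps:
j = -2151580143766 (j = Add(-6, Mul(Add(-1207036, 13406), Add(276791, 1525761))) = Add(-6, Mul(-1193630, 1802552)) = Add(-6, -2151580143760) = -2151580143766)
Mul(Add(-58344, j), Pow(Add(-2339156, Pow(Add(758280, -2376053), Rational(1, 2))), -1)) = Mul(Add(-58344, -2151580143766), Pow(Add(-2339156, Pow(Add(758280, -2376053), Rational(1, 2))), -1)) = Mul(-2151580202110, Pow(Add(-2339156, Pow(-1617773, Rational(1, 2))), -1)) = Mul(-2151580202110, Pow(Add(-2339156, Mul(I, Pow(1617773, Rational(1, 2)))), -1))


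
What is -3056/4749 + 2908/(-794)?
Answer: -8118278/1885353 ≈ -4.3060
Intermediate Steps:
-3056/4749 + 2908/(-794) = -3056*1/4749 + 2908*(-1/794) = -3056/4749 - 1454/397 = -8118278/1885353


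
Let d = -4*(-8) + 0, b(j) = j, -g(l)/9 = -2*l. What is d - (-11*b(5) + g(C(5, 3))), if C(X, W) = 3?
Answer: 33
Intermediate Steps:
g(l) = 18*l (g(l) = -(-18)*l = 18*l)
d = 32 (d = 32 + 0 = 32)
d - (-11*b(5) + g(C(5, 3))) = 32 - (-11*5 + 18*3) = 32 - (-55 + 54) = 32 - 1*(-1) = 32 + 1 = 33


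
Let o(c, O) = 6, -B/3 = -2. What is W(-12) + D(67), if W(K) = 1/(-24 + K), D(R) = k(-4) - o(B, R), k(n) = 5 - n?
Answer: 107/36 ≈ 2.9722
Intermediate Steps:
B = 6 (B = -3*(-2) = 6)
D(R) = 3 (D(R) = (5 - 1*(-4)) - 1*6 = (5 + 4) - 6 = 9 - 6 = 3)
W(-12) + D(67) = 1/(-24 - 12) + 3 = 1/(-36) + 3 = -1/36 + 3 = 107/36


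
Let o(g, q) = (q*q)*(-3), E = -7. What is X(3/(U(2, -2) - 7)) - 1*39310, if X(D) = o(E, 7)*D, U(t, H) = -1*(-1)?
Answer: -78473/2 ≈ -39237.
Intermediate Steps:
U(t, H) = 1
o(g, q) = -3*q**2 (o(g, q) = q**2*(-3) = -3*q**2)
X(D) = -147*D (X(D) = (-3*7**2)*D = (-3*49)*D = -147*D)
X(3/(U(2, -2) - 7)) - 1*39310 = -441/(1 - 7) - 1*39310 = -441/(-6) - 39310 = -441*(-1)/6 - 39310 = -147*(-1/2) - 39310 = 147/2 - 39310 = -78473/2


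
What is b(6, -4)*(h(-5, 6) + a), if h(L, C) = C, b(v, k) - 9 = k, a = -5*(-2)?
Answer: 80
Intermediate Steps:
a = 10
b(v, k) = 9 + k
b(6, -4)*(h(-5, 6) + a) = (9 - 4)*(6 + 10) = 5*16 = 80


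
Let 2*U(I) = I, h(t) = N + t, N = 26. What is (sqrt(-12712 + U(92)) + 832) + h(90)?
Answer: 948 + I*sqrt(12666) ≈ 948.0 + 112.54*I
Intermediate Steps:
h(t) = 26 + t
U(I) = I/2
(sqrt(-12712 + U(92)) + 832) + h(90) = (sqrt(-12712 + (1/2)*92) + 832) + (26 + 90) = (sqrt(-12712 + 46) + 832) + 116 = (sqrt(-12666) + 832) + 116 = (I*sqrt(12666) + 832) + 116 = (832 + I*sqrt(12666)) + 116 = 948 + I*sqrt(12666)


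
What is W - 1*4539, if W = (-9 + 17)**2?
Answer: -4475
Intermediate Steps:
W = 64 (W = 8**2 = 64)
W - 1*4539 = 64 - 1*4539 = 64 - 4539 = -4475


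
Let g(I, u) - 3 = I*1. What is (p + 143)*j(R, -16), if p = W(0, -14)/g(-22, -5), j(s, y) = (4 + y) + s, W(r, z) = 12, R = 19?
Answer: 18935/19 ≈ 996.58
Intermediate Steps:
j(s, y) = 4 + s + y
g(I, u) = 3 + I (g(I, u) = 3 + I*1 = 3 + I)
p = -12/19 (p = 12/(3 - 22) = 12/(-19) = 12*(-1/19) = -12/19 ≈ -0.63158)
(p + 143)*j(R, -16) = (-12/19 + 143)*(4 + 19 - 16) = (2705/19)*7 = 18935/19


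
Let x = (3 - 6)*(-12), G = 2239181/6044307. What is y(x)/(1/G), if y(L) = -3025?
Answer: -6773522525/6044307 ≈ -1120.6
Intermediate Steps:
G = 2239181/6044307 (G = 2239181*(1/6044307) = 2239181/6044307 ≈ 0.37046)
x = 36 (x = -3*(-12) = 36)
y(x)/(1/G) = -3025/(1/(2239181/6044307)) = -3025/6044307/2239181 = -3025*2239181/6044307 = -6773522525/6044307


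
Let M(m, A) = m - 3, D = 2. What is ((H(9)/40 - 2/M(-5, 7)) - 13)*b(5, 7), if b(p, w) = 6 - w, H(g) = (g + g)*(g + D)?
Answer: 39/5 ≈ 7.8000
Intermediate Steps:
M(m, A) = -3 + m
H(g) = 2*g*(2 + g) (H(g) = (g + g)*(g + 2) = (2*g)*(2 + g) = 2*g*(2 + g))
((H(9)/40 - 2/M(-5, 7)) - 13)*b(5, 7) = (((2*9*(2 + 9))/40 - 2/(-3 - 5)) - 13)*(6 - 1*7) = (((2*9*11)*(1/40) - 2/(-8)) - 13)*(6 - 7) = ((198*(1/40) - 2*(-⅛)) - 13)*(-1) = ((99/20 + ¼) - 13)*(-1) = (26/5 - 13)*(-1) = -39/5*(-1) = 39/5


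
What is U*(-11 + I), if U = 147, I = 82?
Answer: 10437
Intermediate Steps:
U*(-11 + I) = 147*(-11 + 82) = 147*71 = 10437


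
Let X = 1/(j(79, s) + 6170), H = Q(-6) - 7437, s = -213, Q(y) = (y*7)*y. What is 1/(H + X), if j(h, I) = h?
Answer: -6249/44899064 ≈ -0.00013918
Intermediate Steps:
Q(y) = 7*y**2 (Q(y) = (7*y)*y = 7*y**2)
H = -7185 (H = 7*(-6)**2 - 7437 = 7*36 - 7437 = 252 - 7437 = -7185)
X = 1/6249 (X = 1/(79 + 6170) = 1/6249 ≈ 0.00016003)
1/(H + X) = 1/(-7185 + 1/6249) = 1/(-44899064/6249) = -6249/44899064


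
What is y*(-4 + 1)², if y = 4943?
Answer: 44487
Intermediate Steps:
y*(-4 + 1)² = 4943*(-4 + 1)² = 4943*(-3)² = 4943*9 = 44487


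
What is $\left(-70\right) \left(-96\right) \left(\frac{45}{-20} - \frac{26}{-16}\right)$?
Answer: $-4200$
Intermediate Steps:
$\left(-70\right) \left(-96\right) \left(\frac{45}{-20} - \frac{26}{-16}\right) = 6720 \left(45 \left(- \frac{1}{20}\right) - - \frac{13}{8}\right) = 6720 \left(- \frac{9}{4} + \frac{13}{8}\right) = 6720 \left(- \frac{5}{8}\right) = -4200$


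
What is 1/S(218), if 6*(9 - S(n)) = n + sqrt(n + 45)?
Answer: -984/26633 + 6*sqrt(263)/26633 ≈ -0.033293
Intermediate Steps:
S(n) = 9 - n/6 - sqrt(45 + n)/6 (S(n) = 9 - (n + sqrt(n + 45))/6 = 9 - (n + sqrt(45 + n))/6 = 9 + (-n/6 - sqrt(45 + n)/6) = 9 - n/6 - sqrt(45 + n)/6)
1/S(218) = 1/(9 - 1/6*218 - sqrt(45 + 218)/6) = 1/(9 - 109/3 - sqrt(263)/6) = 1/(-82/3 - sqrt(263)/6)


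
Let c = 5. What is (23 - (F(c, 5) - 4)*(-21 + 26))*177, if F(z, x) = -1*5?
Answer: 12036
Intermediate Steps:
F(z, x) = -5
(23 - (F(c, 5) - 4)*(-21 + 26))*177 = (23 - (-5 - 4)*(-21 + 26))*177 = (23 - (-9)*5)*177 = (23 - 1*(-45))*177 = (23 + 45)*177 = 68*177 = 12036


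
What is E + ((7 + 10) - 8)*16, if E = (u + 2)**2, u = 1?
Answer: 153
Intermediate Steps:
E = 9 (E = (1 + 2)**2 = 3**2 = 9)
E + ((7 + 10) - 8)*16 = 9 + ((7 + 10) - 8)*16 = 9 + (17 - 8)*16 = 9 + 9*16 = 9 + 144 = 153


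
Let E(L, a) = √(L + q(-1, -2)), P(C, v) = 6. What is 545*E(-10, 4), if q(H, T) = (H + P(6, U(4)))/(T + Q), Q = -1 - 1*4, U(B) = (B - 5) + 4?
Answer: 2725*I*√21/7 ≈ 1783.9*I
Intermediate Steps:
U(B) = -1 + B (U(B) = (-5 + B) + 4 = -1 + B)
Q = -5 (Q = -1 - 4 = -5)
q(H, T) = (6 + H)/(-5 + T) (q(H, T) = (H + 6)/(T - 5) = (6 + H)/(-5 + T))
E(L, a) = √(-5/7 + L) (E(L, a) = √(L + (6 - 1)/(-5 - 2)) = √(L + 5/(-7)) = √(L - ⅐*5) = √(L - 5/7) = √(-5/7 + L))
545*E(-10, 4) = 545*(√(-35 + 49*(-10))/7) = 545*(√(-35 - 490)/7) = 545*(√(-525)/7) = 545*((5*I*√21)/7) = 545*(5*I*√21/7) = 2725*I*√21/7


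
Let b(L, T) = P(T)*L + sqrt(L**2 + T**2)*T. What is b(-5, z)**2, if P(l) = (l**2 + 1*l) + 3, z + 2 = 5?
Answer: 5931 - 450*sqrt(34) ≈ 3307.1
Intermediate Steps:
z = 3 (z = -2 + 5 = 3)
P(l) = 3 + l + l**2 (P(l) = (l**2 + l) + 3 = (l + l**2) + 3 = 3 + l + l**2)
b(L, T) = L*(3 + T + T**2) + T*sqrt(L**2 + T**2) (b(L, T) = (3 + T + T**2)*L + sqrt(L**2 + T**2)*T = L*(3 + T + T**2) + T*sqrt(L**2 + T**2))
b(-5, z)**2 = (-5*(3 + 3 + 3**2) + 3*sqrt((-5)**2 + 3**2))**2 = (-5*(3 + 3 + 9) + 3*sqrt(25 + 9))**2 = (-5*15 + 3*sqrt(34))**2 = (-75 + 3*sqrt(34))**2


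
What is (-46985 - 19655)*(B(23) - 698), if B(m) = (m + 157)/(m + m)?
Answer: 1063840960/23 ≈ 4.6254e+7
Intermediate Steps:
B(m) = (157 + m)/(2*m) (B(m) = (157 + m)/((2*m)) = (157 + m)*(1/(2*m)) = (157 + m)/(2*m))
(-46985 - 19655)*(B(23) - 698) = (-46985 - 19655)*((1/2)*(157 + 23)/23 - 698) = -66640*((1/2)*(1/23)*180 - 698) = -66640*(90/23 - 698) = -66640*(-15964/23) = 1063840960/23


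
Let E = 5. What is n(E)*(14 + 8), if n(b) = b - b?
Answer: 0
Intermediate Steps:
n(b) = 0
n(E)*(14 + 8) = 0*(14 + 8) = 0*22 = 0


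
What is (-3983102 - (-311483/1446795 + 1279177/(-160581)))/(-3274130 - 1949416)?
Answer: 154230562649168492/202262481191295945 ≈ 0.76253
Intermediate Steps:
(-3983102 - (-311483/1446795 + 1279177/(-160581)))/(-3274130 - 1949416) = (-3983102 - (-311483*1/1446795 + 1279177*(-1/160581)))/(-5223546) = (-3983102 - (-311483/1446795 - 1279177/160581))*(-1/5223546) = (-3983102 - 1*(-633575046446/77442595965))*(-1/5223546) = (-3983102 + 633575046446/77442595965)*(-1/5223546) = -308461125298336984/77442595965*(-1/5223546) = 154230562649168492/202262481191295945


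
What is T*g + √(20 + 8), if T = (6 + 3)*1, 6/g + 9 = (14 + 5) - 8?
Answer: 27 + 2*√7 ≈ 32.292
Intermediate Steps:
g = 3 (g = 6/(-9 + ((14 + 5) - 8)) = 6/(-9 + (19 - 8)) = 6/(-9 + 11) = 6/2 = 6*(½) = 3)
T = 9 (T = 9*1 = 9)
T*g + √(20 + 8) = 9*3 + √(20 + 8) = 27 + √28 = 27 + 2*√7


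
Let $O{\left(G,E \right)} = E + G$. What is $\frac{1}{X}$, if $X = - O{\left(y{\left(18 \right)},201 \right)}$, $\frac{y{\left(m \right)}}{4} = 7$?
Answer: $- \frac{1}{229} \approx -0.0043668$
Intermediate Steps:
$y{\left(m \right)} = 28$ ($y{\left(m \right)} = 4 \cdot 7 = 28$)
$X = -229$ ($X = - (201 + 28) = \left(-1\right) 229 = -229$)
$\frac{1}{X} = \frac{1}{-229} = - \frac{1}{229}$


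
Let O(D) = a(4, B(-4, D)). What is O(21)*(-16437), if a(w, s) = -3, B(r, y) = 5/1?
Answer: 49311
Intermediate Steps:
B(r, y) = 5 (B(r, y) = 5*1 = 5)
O(D) = -3
O(21)*(-16437) = -3*(-16437) = 49311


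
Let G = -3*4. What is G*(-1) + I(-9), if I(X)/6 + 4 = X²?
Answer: 474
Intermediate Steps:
G = -12
I(X) = -24 + 6*X²
G*(-1) + I(-9) = -12*(-1) + (-24 + 6*(-9)²) = 12 + (-24 + 6*81) = 12 + (-24 + 486) = 12 + 462 = 474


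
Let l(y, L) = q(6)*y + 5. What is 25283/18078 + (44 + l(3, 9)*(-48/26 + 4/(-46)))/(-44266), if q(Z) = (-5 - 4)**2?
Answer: 55922261/39706602 ≈ 1.4084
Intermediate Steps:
q(Z) = 81 (q(Z) = (-9)**2 = 81)
l(y, L) = 5 + 81*y (l(y, L) = 81*y + 5 = 5 + 81*y)
25283/18078 + (44 + l(3, 9)*(-48/26 + 4/(-46)))/(-44266) = 25283/18078 + (44 + (5 + 81*3)*(-48/26 + 4/(-46)))/(-44266) = 25283*(1/18078) + (44 + (5 + 243)*(-48*1/26 + 4*(-1/46)))*(-1/44266) = 193/138 + (44 + 248*(-24/13 - 2/23))*(-1/44266) = 193/138 + (44 + 248*(-578/299))*(-1/44266) = 193/138 + (44 - 143344/299)*(-1/44266) = 193/138 - 130188/299*(-1/44266) = 193/138 + 65094/6617767 = 55922261/39706602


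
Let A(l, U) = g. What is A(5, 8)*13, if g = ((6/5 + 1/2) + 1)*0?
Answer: 0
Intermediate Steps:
g = 0 (g = ((6*(⅕) + 1*(½)) + 1)*0 = ((6/5 + ½) + 1)*0 = (17/10 + 1)*0 = (27/10)*0 = 0)
A(l, U) = 0
A(5, 8)*13 = 0*13 = 0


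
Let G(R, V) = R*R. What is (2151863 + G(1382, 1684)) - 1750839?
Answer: 2310948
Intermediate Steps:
G(R, V) = R**2
(2151863 + G(1382, 1684)) - 1750839 = (2151863 + 1382**2) - 1750839 = (2151863 + 1909924) - 1750839 = 4061787 - 1750839 = 2310948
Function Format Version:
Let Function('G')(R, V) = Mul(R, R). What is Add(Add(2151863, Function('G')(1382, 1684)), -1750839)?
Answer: 2310948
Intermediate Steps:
Function('G')(R, V) = Pow(R, 2)
Add(Add(2151863, Function('G')(1382, 1684)), -1750839) = Add(Add(2151863, Pow(1382, 2)), -1750839) = Add(Add(2151863, 1909924), -1750839) = Add(4061787, -1750839) = 2310948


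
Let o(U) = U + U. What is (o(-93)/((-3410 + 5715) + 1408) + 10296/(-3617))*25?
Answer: -972545250/13429921 ≈ -72.416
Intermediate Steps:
o(U) = 2*U
(o(-93)/((-3410 + 5715) + 1408) + 10296/(-3617))*25 = ((2*(-93))/((-3410 + 5715) + 1408) + 10296/(-3617))*25 = (-186/(2305 + 1408) + 10296*(-1/3617))*25 = (-186/3713 - 10296/3617)*25 = -38901810/13429921*25 = -972545250/13429921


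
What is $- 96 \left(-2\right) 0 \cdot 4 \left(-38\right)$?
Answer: $0$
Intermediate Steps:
$- 96 \left(-2\right) 0 \cdot 4 \left(-38\right) = - 96 \cdot 0 \cdot 4 \left(-38\right) = \left(-96\right) 0 \left(-38\right) = 0 \left(-38\right) = 0$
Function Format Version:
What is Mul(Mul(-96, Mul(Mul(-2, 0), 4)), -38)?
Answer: 0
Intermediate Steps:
Mul(Mul(-96, Mul(Mul(-2, 0), 4)), -38) = Mul(Mul(-96, Mul(0, 4)), -38) = Mul(Mul(-96, 0), -38) = Mul(0, -38) = 0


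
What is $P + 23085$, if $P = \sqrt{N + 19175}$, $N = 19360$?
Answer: $23085 + \sqrt{38535} \approx 23281.0$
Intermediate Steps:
$P = \sqrt{38535}$ ($P = \sqrt{19360 + 19175} = \sqrt{38535} \approx 196.3$)
$P + 23085 = \sqrt{38535} + 23085 = 23085 + \sqrt{38535}$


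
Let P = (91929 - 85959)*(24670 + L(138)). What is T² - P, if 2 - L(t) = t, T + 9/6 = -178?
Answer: -585743039/4 ≈ -1.4644e+8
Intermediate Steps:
T = -359/2 (T = -3/2 - 178 = -359/2 ≈ -179.50)
L(t) = 2 - t
P = 146467980 (P = (91929 - 85959)*(24670 + (2 - 1*138)) = 5970*(24670 + (2 - 138)) = 5970*(24670 - 136) = 5970*24534 = 146467980)
T² - P = (-359/2)² - 1*146467980 = 128881/4 - 146467980 = -585743039/4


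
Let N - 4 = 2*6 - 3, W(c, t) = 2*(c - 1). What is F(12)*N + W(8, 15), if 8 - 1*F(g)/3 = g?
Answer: -142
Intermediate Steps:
W(c, t) = -2 + 2*c (W(c, t) = 2*(-1 + c) = -2 + 2*c)
N = 13 (N = 4 + (2*6 - 3) = 4 + (12 - 3) = 4 + 9 = 13)
F(g) = 24 - 3*g
F(12)*N + W(8, 15) = (24 - 3*12)*13 + (-2 + 2*8) = (24 - 36)*13 + (-2 + 16) = -12*13 + 14 = -156 + 14 = -142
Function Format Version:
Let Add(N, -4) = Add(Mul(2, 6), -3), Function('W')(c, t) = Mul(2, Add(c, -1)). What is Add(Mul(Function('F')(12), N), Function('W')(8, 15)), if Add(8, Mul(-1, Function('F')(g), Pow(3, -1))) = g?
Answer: -142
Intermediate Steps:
Function('W')(c, t) = Add(-2, Mul(2, c)) (Function('W')(c, t) = Mul(2, Add(-1, c)) = Add(-2, Mul(2, c)))
N = 13 (N = Add(4, Add(Mul(2, 6), -3)) = Add(4, Add(12, -3)) = Add(4, 9) = 13)
Function('F')(g) = Add(24, Mul(-3, g))
Add(Mul(Function('F')(12), N), Function('W')(8, 15)) = Add(Mul(Add(24, Mul(-3, 12)), 13), Add(-2, Mul(2, 8))) = Add(Mul(Add(24, -36), 13), Add(-2, 16)) = Add(Mul(-12, 13), 14) = Add(-156, 14) = -142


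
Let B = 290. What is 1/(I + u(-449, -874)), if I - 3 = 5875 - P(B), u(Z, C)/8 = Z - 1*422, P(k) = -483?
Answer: -1/607 ≈ -0.0016474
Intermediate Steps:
u(Z, C) = -3376 + 8*Z (u(Z, C) = 8*(Z - 1*422) = 8*(Z - 422) = 8*(-422 + Z) = -3376 + 8*Z)
I = 6361 (I = 3 + (5875 - 1*(-483)) = 3 + (5875 + 483) = 3 + 6358 = 6361)
1/(I + u(-449, -874)) = 1/(6361 + (-3376 + 8*(-449))) = 1/(6361 + (-3376 - 3592)) = 1/(6361 - 6968) = 1/(-607) = -1/607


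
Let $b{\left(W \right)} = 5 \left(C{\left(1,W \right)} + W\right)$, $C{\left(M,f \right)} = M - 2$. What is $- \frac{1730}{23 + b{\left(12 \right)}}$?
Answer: $- \frac{865}{39} \approx -22.179$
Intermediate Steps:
$C{\left(M,f \right)} = -2 + M$
$b{\left(W \right)} = -5 + 5 W$ ($b{\left(W \right)} = 5 \left(\left(-2 + 1\right) + W\right) = 5 \left(-1 + W\right) = -5 + 5 W$)
$- \frac{1730}{23 + b{\left(12 \right)}} = - \frac{1730}{23 + \left(-5 + 5 \cdot 12\right)} = - \frac{1730}{23 + \left(-5 + 60\right)} = - \frac{1730}{23 + 55} = - \frac{1730}{78} = \left(-1730\right) \frac{1}{78} = - \frac{865}{39}$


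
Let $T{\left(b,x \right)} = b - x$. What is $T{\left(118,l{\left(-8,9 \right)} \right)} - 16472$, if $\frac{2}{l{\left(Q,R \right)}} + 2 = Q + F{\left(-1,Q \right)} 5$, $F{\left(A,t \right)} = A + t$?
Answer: $- \frac{899468}{55} \approx -16354.0$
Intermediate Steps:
$l{\left(Q,R \right)} = \frac{2}{-7 + 6 Q}$ ($l{\left(Q,R \right)} = \frac{2}{-2 + \left(Q + \left(-1 + Q\right) 5\right)} = \frac{2}{-2 + \left(Q + \left(-5 + 5 Q\right)\right)} = \frac{2}{-2 + \left(-5 + 6 Q\right)} = \frac{2}{-7 + 6 Q}$)
$T{\left(118,l{\left(-8,9 \right)} \right)} - 16472 = \left(118 - \frac{2}{-7 + 6 \left(-8\right)}\right) - 16472 = \left(118 - \frac{2}{-7 - 48}\right) - 16472 = \left(118 - \frac{2}{-55}\right) - 16472 = \left(118 - 2 \left(- \frac{1}{55}\right)\right) - 16472 = \left(118 - - \frac{2}{55}\right) - 16472 = \left(118 + \frac{2}{55}\right) - 16472 = \frac{6492}{55} - 16472 = - \frac{899468}{55}$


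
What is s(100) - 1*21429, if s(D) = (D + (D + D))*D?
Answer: 8571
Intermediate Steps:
s(D) = 3*D² (s(D) = (D + 2*D)*D = (3*D)*D = 3*D²)
s(100) - 1*21429 = 3*100² - 1*21429 = 3*10000 - 21429 = 30000 - 21429 = 8571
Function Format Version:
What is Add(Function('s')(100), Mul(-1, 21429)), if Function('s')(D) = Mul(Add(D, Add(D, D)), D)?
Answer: 8571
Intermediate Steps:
Function('s')(D) = Mul(3, Pow(D, 2)) (Function('s')(D) = Mul(Add(D, Mul(2, D)), D) = Mul(Mul(3, D), D) = Mul(3, Pow(D, 2)))
Add(Function('s')(100), Mul(-1, 21429)) = Add(Mul(3, Pow(100, 2)), Mul(-1, 21429)) = Add(Mul(3, 10000), -21429) = Add(30000, -21429) = 8571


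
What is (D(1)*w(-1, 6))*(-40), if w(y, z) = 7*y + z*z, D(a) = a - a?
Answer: 0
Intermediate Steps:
D(a) = 0
w(y, z) = z² + 7*y (w(y, z) = 7*y + z² = z² + 7*y)
(D(1)*w(-1, 6))*(-40) = (0*(6² + 7*(-1)))*(-40) = (0*(36 - 7))*(-40) = (0*29)*(-40) = 0*(-40) = 0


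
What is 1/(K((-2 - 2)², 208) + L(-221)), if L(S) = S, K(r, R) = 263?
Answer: 1/42 ≈ 0.023810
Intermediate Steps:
1/(K((-2 - 2)², 208) + L(-221)) = 1/(263 - 221) = 1/42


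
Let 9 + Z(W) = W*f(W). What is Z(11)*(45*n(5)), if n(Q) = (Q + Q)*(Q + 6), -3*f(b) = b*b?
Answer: -2240700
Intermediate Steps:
f(b) = -b**2/3 (f(b) = -b*b/3 = -b**2/3)
n(Q) = 2*Q*(6 + Q) (n(Q) = (2*Q)*(6 + Q) = 2*Q*(6 + Q))
Z(W) = -9 - W**3/3 (Z(W) = -9 + W*(-W**2/3) = -9 - W**3/3)
Z(11)*(45*n(5)) = (-9 - 1/3*11**3)*(45*(2*5*(6 + 5))) = (-9 - 1/3*1331)*(45*(2*5*11)) = (-9 - 1331/3)*(45*110) = -1358/3*4950 = -2240700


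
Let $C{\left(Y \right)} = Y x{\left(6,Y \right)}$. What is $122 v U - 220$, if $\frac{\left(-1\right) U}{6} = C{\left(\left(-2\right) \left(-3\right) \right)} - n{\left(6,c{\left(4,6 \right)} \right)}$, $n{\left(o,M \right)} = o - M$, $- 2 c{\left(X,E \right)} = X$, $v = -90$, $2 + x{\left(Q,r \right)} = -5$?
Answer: $-3294220$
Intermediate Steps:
$x{\left(Q,r \right)} = -7$ ($x{\left(Q,r \right)} = -2 - 5 = -7$)
$c{\left(X,E \right)} = - \frac{X}{2}$
$C{\left(Y \right)} = - 7 Y$ ($C{\left(Y \right)} = Y \left(-7\right) = - 7 Y$)
$U = 300$ ($U = - 6 \left(- 7 \left(\left(-2\right) \left(-3\right)\right) - \left(6 - \left(- \frac{1}{2}\right) 4\right)\right) = - 6 \left(\left(-7\right) 6 - \left(6 - -2\right)\right) = - 6 \left(-42 - \left(6 + 2\right)\right) = - 6 \left(-42 - 8\right) = \left(-6\right) \left(-50\right) = 300$)
$122 v U - 220 = 122 \left(\left(-90\right) 300\right) - 220 = 122 \left(-27000\right) - 220 = -3294000 - 220 = -3294220$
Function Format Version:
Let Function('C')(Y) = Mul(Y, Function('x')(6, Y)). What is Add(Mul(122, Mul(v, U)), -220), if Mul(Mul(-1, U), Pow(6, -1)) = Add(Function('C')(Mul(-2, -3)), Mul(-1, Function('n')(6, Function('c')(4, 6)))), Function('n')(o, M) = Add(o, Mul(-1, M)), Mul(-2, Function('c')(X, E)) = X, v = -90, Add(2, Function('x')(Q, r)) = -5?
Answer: -3294220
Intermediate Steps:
Function('x')(Q, r) = -7 (Function('x')(Q, r) = Add(-2, -5) = -7)
Function('c')(X, E) = Mul(Rational(-1, 2), X)
Function('C')(Y) = Mul(-7, Y) (Function('C')(Y) = Mul(Y, -7) = Mul(-7, Y))
U = 300 (U = Mul(-6, Add(Mul(-7, Mul(-2, -3)), Mul(-1, Add(6, Mul(-1, Mul(Rational(-1, 2), 4)))))) = Mul(-6, Add(Mul(-7, 6), Mul(-1, Add(6, Mul(-1, -2))))) = Mul(-6, Add(-42, Mul(-1, Add(6, 2)))) = Mul(-6, Add(-42, Mul(-1, 8))) = Mul(-6, Add(-42, -8)) = Mul(-6, -50) = 300)
Add(Mul(122, Mul(v, U)), -220) = Add(Mul(122, Mul(-90, 300)), -220) = Add(Mul(122, -27000), -220) = Add(-3294000, -220) = -3294220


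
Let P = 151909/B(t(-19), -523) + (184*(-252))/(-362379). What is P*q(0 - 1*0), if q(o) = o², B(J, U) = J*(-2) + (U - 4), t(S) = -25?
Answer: 0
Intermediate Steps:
B(J, U) = -4 + U - 2*J (B(J, U) = -2*J + (-4 + U) = -4 + U - 2*J)
P = -18342171325/57618261 (P = 151909/(-4 - 523 - 2*(-25)) + (184*(-252))/(-362379) = 151909/(-4 - 523 + 50) - 46368*(-1/362379) = 151909/(-477) + 15456/120793 = 151909*(-1/477) + 15456/120793 = -151909/477 + 15456/120793 = -18342171325/57618261 ≈ -318.34)
P*q(0 - 1*0) = -18342171325*(0 - 1*0)²/57618261 = -18342171325*(0 + 0)²/57618261 = -18342171325/57618261*0² = -18342171325/57618261*0 = 0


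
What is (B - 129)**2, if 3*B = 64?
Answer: 104329/9 ≈ 11592.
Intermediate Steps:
B = 64/3 (B = (1/3)*64 = 64/3 ≈ 21.333)
(B - 129)**2 = (64/3 - 129)**2 = (-323/3)**2 = 104329/9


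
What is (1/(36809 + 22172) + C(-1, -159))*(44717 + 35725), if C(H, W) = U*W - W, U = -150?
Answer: 113911891474860/58981 ≈ 1.9313e+9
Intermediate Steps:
C(H, W) = -151*W (C(H, W) = -150*W - W = -151*W)
(1/(36809 + 22172) + C(-1, -159))*(44717 + 35725) = (1/(36809 + 22172) - 151*(-159))*(44717 + 35725) = (1/58981 + 24009)*80442 = (1416074830/58981)*80442 = 113911891474860/58981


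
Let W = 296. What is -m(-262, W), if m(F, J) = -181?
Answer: 181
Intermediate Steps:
-m(-262, W) = -1*(-181) = 181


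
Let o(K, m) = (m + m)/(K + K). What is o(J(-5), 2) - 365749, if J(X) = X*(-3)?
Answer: -5486233/15 ≈ -3.6575e+5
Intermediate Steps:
J(X) = -3*X
o(K, m) = m/K (o(K, m) = (2*m)/((2*K)) = (2*m)*(1/(2*K)) = m/K)
o(J(-5), 2) - 365749 = 2/((-3*(-5))) - 365749 = 2/15 - 365749 = -5486233/15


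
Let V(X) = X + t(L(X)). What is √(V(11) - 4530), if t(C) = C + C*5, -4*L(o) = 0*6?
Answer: I*√4519 ≈ 67.224*I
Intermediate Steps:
L(o) = 0 (L(o) = -0*6 = -¼*0 = 0)
t(C) = 6*C (t(C) = C + 5*C = 6*C)
V(X) = X (V(X) = X + 6*0 = X + 0 = X)
√(V(11) - 4530) = √(11 - 4530) = √(-4519) = I*√4519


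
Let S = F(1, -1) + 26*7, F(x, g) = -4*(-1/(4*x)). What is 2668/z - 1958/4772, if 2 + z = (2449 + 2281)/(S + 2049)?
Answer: 7104156161/317338 ≈ 22387.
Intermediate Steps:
F(x, g) = 1/x (F(x, g) = -(-1)/x = 1/x)
S = 183 (S = 1/1 + 26*7 = 1 + 182 = 183)
z = 133/1116 (z = -2 + (2449 + 2281)/(183 + 2049) = -2 + 4730/2232 = -2 + 4730*(1/2232) = -2 + 2365/1116 = 133/1116 ≈ 0.11918)
2668/z - 1958/4772 = 2668/(133/1116) - 1958/4772 = 2668*(1116/133) - 1958*1/4772 = 2977488/133 - 979/2386 = 7104156161/317338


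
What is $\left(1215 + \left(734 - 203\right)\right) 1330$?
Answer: $2322180$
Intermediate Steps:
$\left(1215 + \left(734 - 203\right)\right) 1330 = \left(1215 + 531\right) 1330 = 1746 \cdot 1330 = 2322180$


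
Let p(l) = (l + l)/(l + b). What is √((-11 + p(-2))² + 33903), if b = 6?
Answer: 3*√3783 ≈ 184.52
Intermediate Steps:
p(l) = 2*l/(6 + l) (p(l) = (l + l)/(l + 6) = (2*l)/(6 + l) = 2*l/(6 + l))
√((-11 + p(-2))² + 33903) = √((-11 + 2*(-2)/(6 - 2))² + 33903) = √((-11 + 2*(-2)/4)² + 33903) = √((-11 + 2*(-2)*(¼))² + 33903) = √((-11 - 1)² + 33903) = √((-12)² + 33903) = √(144 + 33903) = √34047 = 3*√3783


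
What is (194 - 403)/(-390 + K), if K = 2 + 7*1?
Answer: 209/381 ≈ 0.54856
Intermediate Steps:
K = 9 (K = 2 + 7 = 9)
(194 - 403)/(-390 + K) = (194 - 403)/(-390 + 9) = -209/(-381) = -209*(-1/381) = 209/381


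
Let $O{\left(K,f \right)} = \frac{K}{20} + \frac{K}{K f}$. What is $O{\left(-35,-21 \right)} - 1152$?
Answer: $- \frac{96919}{84} \approx -1153.8$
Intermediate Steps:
$O{\left(K,f \right)} = \frac{1}{f} + \frac{K}{20}$ ($O{\left(K,f \right)} = K \frac{1}{20} + K \frac{1}{K f} = \frac{K}{20} + \frac{1}{f} = \frac{1}{f} + \frac{K}{20}$)
$O{\left(-35,-21 \right)} - 1152 = \left(\frac{1}{-21} + \frac{1}{20} \left(-35\right)\right) - 1152 = \left(- \frac{1}{21} - \frac{7}{4}\right) - 1152 = - \frac{151}{84} - 1152 = - \frac{96919}{84}$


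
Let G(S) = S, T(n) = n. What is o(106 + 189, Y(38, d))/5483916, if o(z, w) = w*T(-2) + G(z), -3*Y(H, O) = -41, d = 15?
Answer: 803/16451748 ≈ 4.8809e-5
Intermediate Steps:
Y(H, O) = 41/3 (Y(H, O) = -⅓*(-41) = 41/3)
o(z, w) = z - 2*w (o(z, w) = w*(-2) + z = -2*w + z = z - 2*w)
o(106 + 189, Y(38, d))/5483916 = ((106 + 189) - 2*41/3)/5483916 = (295 - 82/3)*(1/5483916) = (803/3)*(1/5483916) = 803/16451748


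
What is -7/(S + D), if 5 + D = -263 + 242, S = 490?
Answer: -7/464 ≈ -0.015086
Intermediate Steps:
D = -26 (D = -5 + (-263 + 242) = -5 - 21 = -26)
-7/(S + D) = -7/(490 - 26) = -7/464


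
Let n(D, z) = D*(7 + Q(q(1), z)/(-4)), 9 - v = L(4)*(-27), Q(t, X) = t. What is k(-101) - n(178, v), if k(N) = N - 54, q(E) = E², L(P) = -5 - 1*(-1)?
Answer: -2713/2 ≈ -1356.5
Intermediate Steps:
L(P) = -4 (L(P) = -5 + 1 = -4)
v = -99 (v = 9 - (-4)*(-27) = 9 - 1*108 = 9 - 108 = -99)
k(N) = -54 + N
n(D, z) = 27*D/4 (n(D, z) = D*(7 + 1²/(-4)) = D*(7 + 1*(-¼)) = D*(7 - ¼) = D*(27/4) = 27*D/4)
k(-101) - n(178, v) = (-54 - 101) - 27*178/4 = -155 - 1*2403/2 = -155 - 2403/2 = -2713/2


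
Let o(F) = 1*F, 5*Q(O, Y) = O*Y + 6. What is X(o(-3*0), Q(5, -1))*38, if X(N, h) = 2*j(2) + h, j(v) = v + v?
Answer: 1558/5 ≈ 311.60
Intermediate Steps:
Q(O, Y) = 6/5 + O*Y/5 (Q(O, Y) = (O*Y + 6)/5 = (6 + O*Y)/5 = 6/5 + O*Y/5)
j(v) = 2*v
o(F) = F
X(N, h) = 8 + h (X(N, h) = 2*(2*2) + h = 2*4 + h = 8 + h)
X(o(-3*0), Q(5, -1))*38 = (8 + (6/5 + (⅕)*5*(-1)))*38 = (8 + (6/5 - 1))*38 = (8 + ⅕)*38 = (41/5)*38 = 1558/5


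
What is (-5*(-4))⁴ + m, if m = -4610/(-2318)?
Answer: 185442305/1159 ≈ 1.6000e+5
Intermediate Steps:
m = 2305/1159 (m = -4610*(-1/2318) = 2305/1159 ≈ 1.9888)
(-5*(-4))⁴ + m = (-5*(-4))⁴ + 2305/1159 = 20⁴ + 2305/1159 = 160000 + 2305/1159 = 185442305/1159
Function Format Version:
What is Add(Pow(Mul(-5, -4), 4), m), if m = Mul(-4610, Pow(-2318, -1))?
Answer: Rational(185442305, 1159) ≈ 1.6000e+5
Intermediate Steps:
m = Rational(2305, 1159) (m = Mul(-4610, Rational(-1, 2318)) = Rational(2305, 1159) ≈ 1.9888)
Add(Pow(Mul(-5, -4), 4), m) = Add(Pow(Mul(-5, -4), 4), Rational(2305, 1159)) = Add(Pow(20, 4), Rational(2305, 1159)) = Add(160000, Rational(2305, 1159)) = Rational(185442305, 1159)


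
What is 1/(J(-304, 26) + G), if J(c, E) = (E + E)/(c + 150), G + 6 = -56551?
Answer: -77/4354915 ≈ -1.7681e-5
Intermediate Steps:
G = -56557 (G = -6 - 56551 = -56557)
J(c, E) = 2*E/(150 + c) (J(c, E) = (2*E)/(150 + c) = 2*E/(150 + c))
1/(J(-304, 26) + G) = 1/(2*26/(150 - 304) - 56557) = 1/(2*26/(-154) - 56557) = 1/(2*26*(-1/154) - 56557) = 1/(-26/77 - 56557) = 1/(-4354915/77) = -77/4354915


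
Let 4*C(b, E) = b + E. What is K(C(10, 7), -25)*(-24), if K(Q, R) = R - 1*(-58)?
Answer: -792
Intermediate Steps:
C(b, E) = E/4 + b/4 (C(b, E) = (b + E)/4 = (E + b)/4 = E/4 + b/4)
K(Q, R) = 58 + R (K(Q, R) = R + 58 = 58 + R)
K(C(10, 7), -25)*(-24) = (58 - 25)*(-24) = 33*(-24) = -792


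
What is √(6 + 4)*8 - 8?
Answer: -8 + 8*√10 ≈ 17.298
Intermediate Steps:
√(6 + 4)*8 - 8 = √10*8 - 8 = 8*√10 - 8 = -8 + 8*√10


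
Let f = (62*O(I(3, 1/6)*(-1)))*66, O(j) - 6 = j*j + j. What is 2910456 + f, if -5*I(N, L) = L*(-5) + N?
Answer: 220316219/75 ≈ 2.9375e+6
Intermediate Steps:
I(N, L) = L - N/5 (I(N, L) = -(L*(-5) + N)/5 = -(-5*L + N)/5 = -(N - 5*L)/5 = L - N/5)
O(j) = 6 + j + j² (O(j) = 6 + (j*j + j) = 6 + (j² + j) = 6 + (j + j²) = 6 + j + j²)
f = 2032019/75 (f = (62*(6 + (1/6 - ⅕*3)*(-1) + ((1/6 - ⅕*3)*(-1))²))*66 = (62*(6 + (⅙ - ⅗)*(-1) + ((⅙ - ⅗)*(-1))²))*66 = (62*(6 - 13/30*(-1) + (-13/30*(-1))²))*66 = (62*(6 + 13/30 + (13/30)²))*66 = (62*(6 + 13/30 + 169/900))*66 = (62*(5959/900))*66 = (184729/450)*66 = 2032019/75 ≈ 27094.)
2910456 + f = 2910456 + 2032019/75 = 220316219/75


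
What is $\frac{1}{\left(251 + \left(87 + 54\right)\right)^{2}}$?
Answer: $\frac{1}{153664} \approx 6.5077 \cdot 10^{-6}$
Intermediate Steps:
$\frac{1}{\left(251 + \left(87 + 54\right)\right)^{2}} = \frac{1}{\left(251 + 141\right)^{2}} = \frac{1}{392^{2}} = \frac{1}{153664}$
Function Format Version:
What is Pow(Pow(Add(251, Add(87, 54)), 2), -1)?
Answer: Rational(1, 153664) ≈ 6.5077e-6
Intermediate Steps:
Pow(Pow(Add(251, Add(87, 54)), 2), -1) = Pow(Pow(Add(251, 141), 2), -1) = Pow(Pow(392, 2), -1) = Pow(153664, -1) = Rational(1, 153664)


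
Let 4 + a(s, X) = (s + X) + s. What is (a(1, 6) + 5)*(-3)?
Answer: -27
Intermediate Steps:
a(s, X) = -4 + X + 2*s (a(s, X) = -4 + ((s + X) + s) = -4 + ((X + s) + s) = -4 + (X + 2*s) = -4 + X + 2*s)
(a(1, 6) + 5)*(-3) = ((-4 + 6 + 2*1) + 5)*(-3) = ((-4 + 6 + 2) + 5)*(-3) = (4 + 5)*(-3) = 9*(-3) = -27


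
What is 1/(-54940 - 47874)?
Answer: -1/102814 ≈ -9.7263e-6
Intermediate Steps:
1/(-54940 - 47874) = 1/(-102814) = -1/102814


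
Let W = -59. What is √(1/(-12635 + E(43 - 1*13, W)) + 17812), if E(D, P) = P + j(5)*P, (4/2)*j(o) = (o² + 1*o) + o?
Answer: √13424320271802/27453 ≈ 133.46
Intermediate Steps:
j(o) = o + o²/2 (j(o) = ((o² + 1*o) + o)/2 = ((o² + o) + o)/2 = ((o + o²) + o)/2 = (o² + 2*o)/2 = o + o²/2)
E(D, P) = 37*P/2 (E(D, P) = P + ((½)*5*(2 + 5))*P = P + ((½)*5*7)*P = P + 35*P/2 = 37*P/2)
√(1/(-12635 + E(43 - 1*13, W)) + 17812) = √(1/(-12635 + (37/2)*(-59)) + 17812) = √(1/(-12635 - 2183/2) + 17812) = √(1/(-27453/2) + 17812) = √(-2/27453 + 17812) = √(488992834/27453) = √13424320271802/27453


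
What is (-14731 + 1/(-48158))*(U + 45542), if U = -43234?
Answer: -818665485846/24079 ≈ -3.3999e+7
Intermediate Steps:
(-14731 + 1/(-48158))*(U + 45542) = (-14731 + 1/(-48158))*(-43234 + 45542) = (-14731 - 1/48158)*2308 = -709415499/48158*2308 = -818665485846/24079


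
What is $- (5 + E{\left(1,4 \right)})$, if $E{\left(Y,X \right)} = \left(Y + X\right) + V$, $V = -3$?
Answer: $-7$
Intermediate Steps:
$E{\left(Y,X \right)} = -3 + X + Y$ ($E{\left(Y,X \right)} = \left(Y + X\right) - 3 = \left(X + Y\right) - 3 = -3 + X + Y$)
$- (5 + E{\left(1,4 \right)}) = - (5 + \left(-3 + 4 + 1\right)) = - (5 + 2) = \left(-1\right) 7 = -7$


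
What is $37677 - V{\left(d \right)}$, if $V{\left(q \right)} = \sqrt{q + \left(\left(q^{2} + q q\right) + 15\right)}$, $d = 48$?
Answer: $37677 - 3 \sqrt{519} \approx 37609.0$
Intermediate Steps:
$V{\left(q \right)} = \sqrt{15 + q + 2 q^{2}}$ ($V{\left(q \right)} = \sqrt{q + \left(\left(q^{2} + q^{2}\right) + 15\right)} = \sqrt{q + \left(2 q^{2} + 15\right)} = \sqrt{q + \left(15 + 2 q^{2}\right)} = \sqrt{15 + q + 2 q^{2}}$)
$37677 - V{\left(d \right)} = 37677 - \sqrt{15 + 48 + 2 \cdot 48^{2}} = 37677 - \sqrt{15 + 48 + 2 \cdot 2304} = 37677 - \sqrt{15 + 48 + 4608} = 37677 - \sqrt{4671} = 37677 - 3 \sqrt{519}$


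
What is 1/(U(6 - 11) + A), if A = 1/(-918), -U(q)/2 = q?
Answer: 918/9179 ≈ 0.10001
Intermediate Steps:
U(q) = -2*q
A = -1/918 ≈ -0.0010893
1/(U(6 - 11) + A) = 1/(-2*(6 - 11) - 1/918) = 1/(-2*(-5) - 1/918) = 1/(10 - 1/918) = 1/(9179/918) = 918/9179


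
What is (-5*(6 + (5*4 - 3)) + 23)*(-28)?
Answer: 2576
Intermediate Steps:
(-5*(6 + (5*4 - 3)) + 23)*(-28) = (-5*(6 + (20 - 3)) + 23)*(-28) = (-5*(6 + 17) + 23)*(-28) = (-5*23 + 23)*(-28) = (-115 + 23)*(-28) = -92*(-28) = 2576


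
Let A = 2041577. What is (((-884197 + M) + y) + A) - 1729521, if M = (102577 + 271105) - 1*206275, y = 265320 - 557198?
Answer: -696612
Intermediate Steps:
y = -291878
M = 167407 (M = 373682 - 206275 = 167407)
(((-884197 + M) + y) + A) - 1729521 = (((-884197 + 167407) - 291878) + 2041577) - 1729521 = ((-716790 - 291878) + 2041577) - 1729521 = (-1008668 + 2041577) - 1729521 = 1032909 - 1729521 = -696612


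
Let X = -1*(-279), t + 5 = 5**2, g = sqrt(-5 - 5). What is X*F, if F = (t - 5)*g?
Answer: 4185*I*sqrt(10) ≈ 13234.0*I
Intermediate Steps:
g = I*sqrt(10) (g = sqrt(-10) = I*sqrt(10) ≈ 3.1623*I)
t = 20 (t = -5 + 5**2 = -5 + 25 = 20)
F = 15*I*sqrt(10) (F = (20 - 5)*(I*sqrt(10)) = 15*(I*sqrt(10)) = 15*I*sqrt(10) ≈ 47.434*I)
X = 279
X*F = 279*(15*I*sqrt(10)) = 4185*I*sqrt(10)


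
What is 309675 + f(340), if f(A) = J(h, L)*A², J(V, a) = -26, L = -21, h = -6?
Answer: -2695925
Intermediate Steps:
f(A) = -26*A²
309675 + f(340) = 309675 - 26*340² = 309675 - 26*115600 = 309675 - 3005600 = -2695925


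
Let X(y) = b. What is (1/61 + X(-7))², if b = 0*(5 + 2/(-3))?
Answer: 1/3721 ≈ 0.00026874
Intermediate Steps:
b = 0 (b = 0*(5 + 2*(-⅓)) = 0*(5 - ⅔) = 0*(13/3) = 0)
X(y) = 0
(1/61 + X(-7))² = (1/61 + 0)² = (1/61)² = 1/3721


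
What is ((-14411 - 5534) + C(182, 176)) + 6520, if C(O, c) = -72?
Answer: -13497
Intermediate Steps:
((-14411 - 5534) + C(182, 176)) + 6520 = ((-14411 - 5534) - 72) + 6520 = (-19945 - 72) + 6520 = -20017 + 6520 = -13497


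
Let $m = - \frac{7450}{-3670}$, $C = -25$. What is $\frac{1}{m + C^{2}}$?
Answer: $\frac{367}{230120} \approx 0.0015948$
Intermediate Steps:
$m = \frac{745}{367}$ ($m = \left(-7450\right) \left(- \frac{1}{3670}\right) = \frac{745}{367} \approx 2.03$)
$\frac{1}{m + C^{2}} = \frac{1}{\frac{745}{367} + \left(-25\right)^{2}} = \frac{1}{\frac{745}{367} + 625} = \frac{1}{\frac{230120}{367}} = \frac{367}{230120}$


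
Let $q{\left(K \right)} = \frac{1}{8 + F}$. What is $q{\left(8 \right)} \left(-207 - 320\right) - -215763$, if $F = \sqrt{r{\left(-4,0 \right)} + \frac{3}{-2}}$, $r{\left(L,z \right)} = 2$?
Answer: $\frac{27393469}{127} + \frac{527 \sqrt{2}}{127} \approx 2.157 \cdot 10^{5}$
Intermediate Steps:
$F = \frac{\sqrt{2}}{2}$ ($F = \sqrt{2 + \frac{3}{-2}} = \sqrt{2 + 3 \left(- \frac{1}{2}\right)} = \sqrt{2 - \frac{3}{2}} = \sqrt{\frac{1}{2}} = \frac{\sqrt{2}}{2} \approx 0.70711$)
$q{\left(K \right)} = \frac{1}{8 + \frac{\sqrt{2}}{2}}$
$q{\left(8 \right)} \left(-207 - 320\right) - -215763 = \left(\frac{16}{127} - \frac{\sqrt{2}}{127}\right) \left(-207 - 320\right) - -215763 = \left(\frac{16}{127} - \frac{\sqrt{2}}{127}\right) \left(-527\right) + 215763 = \left(- \frac{8432}{127} + \frac{527 \sqrt{2}}{127}\right) + 215763 = \frac{27393469}{127} + \frac{527 \sqrt{2}}{127}$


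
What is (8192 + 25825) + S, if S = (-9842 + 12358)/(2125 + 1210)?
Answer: 113449211/3335 ≈ 34018.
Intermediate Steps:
S = 2516/3335 ≈ 0.75442
(8192 + 25825) + S = (8192 + 25825) + 2516/3335 = 34017 + 2516/3335 = 113449211/3335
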